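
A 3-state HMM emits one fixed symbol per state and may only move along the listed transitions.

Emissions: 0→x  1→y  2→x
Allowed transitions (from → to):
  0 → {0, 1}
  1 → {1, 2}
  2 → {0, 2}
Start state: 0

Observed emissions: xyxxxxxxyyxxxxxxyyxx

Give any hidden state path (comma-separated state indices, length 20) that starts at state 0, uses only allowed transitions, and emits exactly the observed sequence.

  pos 0: x in {0,2}, choose 0; start
  pos 1: y in {1}, choose 1; 0->1 ok
  pos 2: x in {0,2}, choose 2; 1->2 ok
  pos 3: x in {0,2}, choose 2; 2->2 ok
  pos 4: x in {0,2}, choose 2; 2->2 ok
  pos 5: x in {0,2}, choose 2; 2->2 ok
  pos 6: x in {0,2}, choose 0; 2->0 ok
  pos 7: x in {0,2}, choose 0; 0->0 ok
  pos 8: y in {1}, choose 1; 0->1 ok
  pos 9: y in {1}, choose 1; 1->1 ok
  pos 10: x in {0,2}, choose 2; 1->2 ok
  pos 11: x in {0,2}, choose 2; 2->2 ok
  pos 12: x in {0,2}, choose 2; 2->2 ok
  pos 13: x in {0,2}, choose 0; 2->0 ok
  pos 14: x in {0,2}, choose 0; 0->0 ok
  pos 15: x in {0,2}, choose 0; 0->0 ok
  pos 16: y in {1}, choose 1; 0->1 ok
  pos 17: y in {1}, choose 1; 1->1 ok
  pos 18: x in {0,2}, choose 2; 1->2 ok
  pos 19: x in {0,2}, choose 2; 2->2 ok

0,1,2,2,2,2,0,0,1,1,2,2,2,0,0,0,1,1,2,2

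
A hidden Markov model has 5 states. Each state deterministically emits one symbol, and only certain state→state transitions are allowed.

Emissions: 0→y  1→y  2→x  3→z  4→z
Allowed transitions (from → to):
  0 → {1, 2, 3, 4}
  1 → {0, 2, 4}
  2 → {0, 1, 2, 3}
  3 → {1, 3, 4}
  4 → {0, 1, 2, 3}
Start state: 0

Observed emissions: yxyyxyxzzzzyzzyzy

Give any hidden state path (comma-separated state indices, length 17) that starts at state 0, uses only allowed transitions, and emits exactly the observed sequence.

0,2,0,1,2,0,2,3,4,3,4,1,4,3,1,4,1

  0: obs=y cand={0,1} pick 0 [start]
  1: obs=x cand={2} pick 2 [0->2 ok]
  2: obs=y cand={0,1} pick 0 [2->0 ok]
  3: obs=y cand={0,1} pick 1 [0->1 ok]
  4: obs=x cand={2} pick 2 [1->2 ok]
  5: obs=y cand={0,1} pick 0 [2->0 ok]
  6: obs=x cand={2} pick 2 [0->2 ok]
  7: obs=z cand={3,4} pick 3 [2->3 ok]
  8: obs=z cand={3,4} pick 4 [3->4 ok]
  9: obs=z cand={3,4} pick 3 [4->3 ok]
  10: obs=z cand={3,4} pick 4 [3->4 ok]
  11: obs=y cand={0,1} pick 1 [4->1 ok]
  12: obs=z cand={3,4} pick 4 [1->4 ok]
  13: obs=z cand={3,4} pick 3 [4->3 ok]
  14: obs=y cand={0,1} pick 1 [3->1 ok]
  15: obs=z cand={3,4} pick 4 [1->4 ok]
  16: obs=y cand={0,1} pick 1 [4->1 ok]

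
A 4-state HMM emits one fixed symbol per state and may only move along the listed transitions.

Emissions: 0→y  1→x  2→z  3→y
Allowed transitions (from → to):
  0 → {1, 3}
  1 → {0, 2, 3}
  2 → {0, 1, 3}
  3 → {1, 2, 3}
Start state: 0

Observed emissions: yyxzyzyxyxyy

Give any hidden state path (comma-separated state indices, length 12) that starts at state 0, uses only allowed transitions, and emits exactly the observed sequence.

  pos 0: y in {0,3}, choose 0; start
  pos 1: y in {0,3}, choose 3; 0->3 ok
  pos 2: x in {1}, choose 1; 3->1 ok
  pos 3: z in {2}, choose 2; 1->2 ok
  pos 4: y in {0,3}, choose 3; 2->3 ok
  pos 5: z in {2}, choose 2; 3->2 ok
  pos 6: y in {0,3}, choose 0; 2->0 ok
  pos 7: x in {1}, choose 1; 0->1 ok
  pos 8: y in {0,3}, choose 3; 1->3 ok
  pos 9: x in {1}, choose 1; 3->1 ok
  pos 10: y in {0,3}, choose 3; 1->3 ok
  pos 11: y in {0,3}, choose 3; 3->3 ok

0,3,1,2,3,2,0,1,3,1,3,3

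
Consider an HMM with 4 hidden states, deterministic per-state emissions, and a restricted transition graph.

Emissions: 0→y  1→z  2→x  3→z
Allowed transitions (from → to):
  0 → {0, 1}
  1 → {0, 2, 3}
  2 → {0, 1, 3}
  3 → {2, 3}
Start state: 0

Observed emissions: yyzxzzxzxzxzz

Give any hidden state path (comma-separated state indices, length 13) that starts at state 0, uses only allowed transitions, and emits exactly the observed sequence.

  [0] y  {0}  => 0  start
  [1] y  {0}  => 0  0->0 ok
  [2] z  {1,3}  => 1  0->1 ok
  [3] x  {2}  => 2  1->2 ok
  [4] z  {1,3}  => 3  2->3 ok
  [5] z  {1,3}  => 3  3->3 ok
  [6] x  {2}  => 2  3->2 ok
  [7] z  {1,3}  => 1  2->1 ok
  [8] x  {2}  => 2  1->2 ok
  [9] z  {1,3}  => 1  2->1 ok
  [10] x  {2}  => 2  1->2 ok
  [11] z  {1,3}  => 1  2->1 ok
  [12] z  {1,3}  => 3  1->3 ok

0,0,1,2,3,3,2,1,2,1,2,1,3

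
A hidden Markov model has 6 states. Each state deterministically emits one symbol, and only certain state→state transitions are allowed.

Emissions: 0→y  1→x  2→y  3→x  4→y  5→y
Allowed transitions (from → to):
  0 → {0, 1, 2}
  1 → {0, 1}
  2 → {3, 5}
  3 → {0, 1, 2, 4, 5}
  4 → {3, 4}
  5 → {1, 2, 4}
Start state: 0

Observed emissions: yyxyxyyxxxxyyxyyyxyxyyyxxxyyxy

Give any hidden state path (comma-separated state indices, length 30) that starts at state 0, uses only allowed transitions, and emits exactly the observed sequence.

  0: obs=y cand={0,2,4,5} pick 0 [start]
  1: obs=y cand={0,2,4,5} pick 2 [0->2 ok]
  2: obs=x cand={1,3} pick 3 [2->3 ok]
  3: obs=y cand={0,2,4,5} pick 0 [3->0 ok]
  4: obs=x cand={1,3} pick 1 [0->1 ok]
  5: obs=y cand={0,2,4,5} pick 0 [1->0 ok]
  6: obs=y cand={0,2,4,5} pick 0 [0->0 ok]
  7: obs=x cand={1,3} pick 1 [0->1 ok]
  8: obs=x cand={1,3} pick 1 [1->1 ok]
  9: obs=x cand={1,3} pick 1 [1->1 ok]
  10: obs=x cand={1,3} pick 1 [1->1 ok]
  11: obs=y cand={0,2,4,5} pick 0 [1->0 ok]
  12: obs=y cand={0,2,4,5} pick 0 [0->0 ok]
  13: obs=x cand={1,3} pick 1 [0->1 ok]
  14: obs=y cand={0,2,4,5} pick 0 [1->0 ok]
  15: obs=y cand={0,2,4,5} pick 0 [0->0 ok]
  16: obs=y cand={0,2,4,5} pick 2 [0->2 ok]
  17: obs=x cand={1,3} pick 3 [2->3 ok]
  18: obs=y cand={0,2,4,5} pick 2 [3->2 ok]
  19: obs=x cand={1,3} pick 3 [2->3 ok]
  20: obs=y cand={0,2,4,5} pick 5 [3->5 ok]
  21: obs=y cand={0,2,4,5} pick 2 [5->2 ok]
  22: obs=y cand={0,2,4,5} pick 5 [2->5 ok]
  23: obs=x cand={1,3} pick 1 [5->1 ok]
  24: obs=x cand={1,3} pick 1 [1->1 ok]
  25: obs=x cand={1,3} pick 1 [1->1 ok]
  26: obs=y cand={0,2,4,5} pick 0 [1->0 ok]
  27: obs=y cand={0,2,4,5} pick 0 [0->0 ok]
  28: obs=x cand={1,3} pick 1 [0->1 ok]
  29: obs=y cand={0,2,4,5} pick 0 [1->0 ok]

0,2,3,0,1,0,0,1,1,1,1,0,0,1,0,0,2,3,2,3,5,2,5,1,1,1,0,0,1,0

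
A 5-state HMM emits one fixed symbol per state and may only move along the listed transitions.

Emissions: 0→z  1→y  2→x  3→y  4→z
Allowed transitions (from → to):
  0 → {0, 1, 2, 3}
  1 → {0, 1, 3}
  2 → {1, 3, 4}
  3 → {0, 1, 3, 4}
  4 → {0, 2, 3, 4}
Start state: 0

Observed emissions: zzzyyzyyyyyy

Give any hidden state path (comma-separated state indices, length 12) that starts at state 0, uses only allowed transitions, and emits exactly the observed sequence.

  [0] z  {0,4}  => 0  start
  [1] z  {0,4}  => 0  0->0 ok
  [2] z  {0,4}  => 0  0->0 ok
  [3] y  {1,3}  => 1  0->1 ok
  [4] y  {1,3}  => 3  1->3 ok
  [5] z  {0,4}  => 0  3->0 ok
  [6] y  {1,3}  => 1  0->1 ok
  [7] y  {1,3}  => 3  1->3 ok
  [8] y  {1,3}  => 1  3->1 ok
  [9] y  {1,3}  => 3  1->3 ok
  [10] y  {1,3}  => 1  3->1 ok
  [11] y  {1,3}  => 1  1->1 ok

0,0,0,1,3,0,1,3,1,3,1,1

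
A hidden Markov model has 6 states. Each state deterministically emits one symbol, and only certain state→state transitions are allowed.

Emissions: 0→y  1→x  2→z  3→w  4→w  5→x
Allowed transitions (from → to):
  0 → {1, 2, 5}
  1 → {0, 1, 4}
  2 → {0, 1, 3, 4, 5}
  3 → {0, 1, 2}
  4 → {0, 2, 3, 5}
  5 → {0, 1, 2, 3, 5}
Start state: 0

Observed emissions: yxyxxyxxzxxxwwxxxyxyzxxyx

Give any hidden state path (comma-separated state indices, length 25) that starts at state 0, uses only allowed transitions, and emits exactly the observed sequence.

0,1,0,5,5,0,5,5,2,5,1,1,4,3,1,1,1,0,1,0,2,5,1,0,1

  [0] y  {0}  => 0  start
  [1] x  {1,5}  => 1  0->1 ok
  [2] y  {0}  => 0  1->0 ok
  [3] x  {1,5}  => 5  0->5 ok
  [4] x  {1,5}  => 5  5->5 ok
  [5] y  {0}  => 0  5->0 ok
  [6] x  {1,5}  => 5  0->5 ok
  [7] x  {1,5}  => 5  5->5 ok
  [8] z  {2}  => 2  5->2 ok
  [9] x  {1,5}  => 5  2->5 ok
  [10] x  {1,5}  => 1  5->1 ok
  [11] x  {1,5}  => 1  1->1 ok
  [12] w  {3,4}  => 4  1->4 ok
  [13] w  {3,4}  => 3  4->3 ok
  [14] x  {1,5}  => 1  3->1 ok
  [15] x  {1,5}  => 1  1->1 ok
  [16] x  {1,5}  => 1  1->1 ok
  [17] y  {0}  => 0  1->0 ok
  [18] x  {1,5}  => 1  0->1 ok
  [19] y  {0}  => 0  1->0 ok
  [20] z  {2}  => 2  0->2 ok
  [21] x  {1,5}  => 5  2->5 ok
  [22] x  {1,5}  => 1  5->1 ok
  [23] y  {0}  => 0  1->0 ok
  [24] x  {1,5}  => 1  0->1 ok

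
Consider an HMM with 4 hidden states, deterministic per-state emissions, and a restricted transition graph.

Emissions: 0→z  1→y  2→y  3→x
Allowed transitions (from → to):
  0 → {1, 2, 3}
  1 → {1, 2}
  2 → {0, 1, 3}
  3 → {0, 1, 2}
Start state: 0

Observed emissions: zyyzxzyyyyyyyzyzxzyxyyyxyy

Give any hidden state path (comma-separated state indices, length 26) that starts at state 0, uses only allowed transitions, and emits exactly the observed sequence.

0,1,2,0,3,0,2,1,2,1,2,1,2,0,2,0,3,0,2,3,2,1,2,3,1,1

  t0 'z' -> {0}, take 0 (start)
  t1 'y' -> {1,2}, take 1 (0->1 ok)
  t2 'y' -> {1,2}, take 2 (1->2 ok)
  t3 'z' -> {0}, take 0 (2->0 ok)
  t4 'x' -> {3}, take 3 (0->3 ok)
  t5 'z' -> {0}, take 0 (3->0 ok)
  t6 'y' -> {1,2}, take 2 (0->2 ok)
  t7 'y' -> {1,2}, take 1 (2->1 ok)
  t8 'y' -> {1,2}, take 2 (1->2 ok)
  t9 'y' -> {1,2}, take 1 (2->1 ok)
  t10 'y' -> {1,2}, take 2 (1->2 ok)
  t11 'y' -> {1,2}, take 1 (2->1 ok)
  t12 'y' -> {1,2}, take 2 (1->2 ok)
  t13 'z' -> {0}, take 0 (2->0 ok)
  t14 'y' -> {1,2}, take 2 (0->2 ok)
  t15 'z' -> {0}, take 0 (2->0 ok)
  t16 'x' -> {3}, take 3 (0->3 ok)
  t17 'z' -> {0}, take 0 (3->0 ok)
  t18 'y' -> {1,2}, take 2 (0->2 ok)
  t19 'x' -> {3}, take 3 (2->3 ok)
  t20 'y' -> {1,2}, take 2 (3->2 ok)
  t21 'y' -> {1,2}, take 1 (2->1 ok)
  t22 'y' -> {1,2}, take 2 (1->2 ok)
  t23 'x' -> {3}, take 3 (2->3 ok)
  t24 'y' -> {1,2}, take 1 (3->1 ok)
  t25 'y' -> {1,2}, take 1 (1->1 ok)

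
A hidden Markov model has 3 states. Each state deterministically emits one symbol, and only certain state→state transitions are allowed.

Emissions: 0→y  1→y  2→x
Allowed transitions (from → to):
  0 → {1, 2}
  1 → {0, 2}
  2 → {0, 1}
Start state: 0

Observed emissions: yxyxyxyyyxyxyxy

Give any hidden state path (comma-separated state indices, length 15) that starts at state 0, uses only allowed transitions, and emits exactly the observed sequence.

  0: obs=y cand={0,1} pick 0 [start]
  1: obs=x cand={2} pick 2 [0->2 ok]
  2: obs=y cand={0,1} pick 0 [2->0 ok]
  3: obs=x cand={2} pick 2 [0->2 ok]
  4: obs=y cand={0,1} pick 1 [2->1 ok]
  5: obs=x cand={2} pick 2 [1->2 ok]
  6: obs=y cand={0,1} pick 1 [2->1 ok]
  7: obs=y cand={0,1} pick 0 [1->0 ok]
  8: obs=y cand={0,1} pick 1 [0->1 ok]
  9: obs=x cand={2} pick 2 [1->2 ok]
  10: obs=y cand={0,1} pick 0 [2->0 ok]
  11: obs=x cand={2} pick 2 [0->2 ok]
  12: obs=y cand={0,1} pick 1 [2->1 ok]
  13: obs=x cand={2} pick 2 [1->2 ok]
  14: obs=y cand={0,1} pick 0 [2->0 ok]

0,2,0,2,1,2,1,0,1,2,0,2,1,2,0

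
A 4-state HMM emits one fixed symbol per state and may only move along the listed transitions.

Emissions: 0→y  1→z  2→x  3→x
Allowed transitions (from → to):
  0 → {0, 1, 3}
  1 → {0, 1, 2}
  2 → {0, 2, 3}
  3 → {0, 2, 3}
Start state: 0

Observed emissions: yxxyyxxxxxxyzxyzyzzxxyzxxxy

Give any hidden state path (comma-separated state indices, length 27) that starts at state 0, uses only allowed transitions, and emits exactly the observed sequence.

  0: obs=y cand={0} pick 0 [start]
  1: obs=x cand={2,3} pick 3 [0->3 ok]
  2: obs=x cand={2,3} pick 2 [3->2 ok]
  3: obs=y cand={0} pick 0 [2->0 ok]
  4: obs=y cand={0} pick 0 [0->0 ok]
  5: obs=x cand={2,3} pick 3 [0->3 ok]
  6: obs=x cand={2,3} pick 3 [3->3 ok]
  7: obs=x cand={2,3} pick 2 [3->2 ok]
  8: obs=x cand={2,3} pick 3 [2->3 ok]
  9: obs=x cand={2,3} pick 3 [3->3 ok]
  10: obs=x cand={2,3} pick 3 [3->3 ok]
  11: obs=y cand={0} pick 0 [3->0 ok]
  12: obs=z cand={1} pick 1 [0->1 ok]
  13: obs=x cand={2,3} pick 2 [1->2 ok]
  14: obs=y cand={0} pick 0 [2->0 ok]
  15: obs=z cand={1} pick 1 [0->1 ok]
  16: obs=y cand={0} pick 0 [1->0 ok]
  17: obs=z cand={1} pick 1 [0->1 ok]
  18: obs=z cand={1} pick 1 [1->1 ok]
  19: obs=x cand={2,3} pick 2 [1->2 ok]
  20: obs=x cand={2,3} pick 2 [2->2 ok]
  21: obs=y cand={0} pick 0 [2->0 ok]
  22: obs=z cand={1} pick 1 [0->1 ok]
  23: obs=x cand={2,3} pick 2 [1->2 ok]
  24: obs=x cand={2,3} pick 2 [2->2 ok]
  25: obs=x cand={2,3} pick 3 [2->3 ok]
  26: obs=y cand={0} pick 0 [3->0 ok]

0,3,2,0,0,3,3,2,3,3,3,0,1,2,0,1,0,1,1,2,2,0,1,2,2,3,0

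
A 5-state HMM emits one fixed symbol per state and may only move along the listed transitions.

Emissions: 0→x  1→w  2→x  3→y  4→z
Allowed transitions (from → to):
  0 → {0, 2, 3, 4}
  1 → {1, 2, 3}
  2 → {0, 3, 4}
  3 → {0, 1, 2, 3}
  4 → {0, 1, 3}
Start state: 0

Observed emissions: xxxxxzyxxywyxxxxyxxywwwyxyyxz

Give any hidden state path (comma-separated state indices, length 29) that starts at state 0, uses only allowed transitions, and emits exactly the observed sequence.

  [0] x  {0,2}  => 0  start
  [1] x  {0,2}  => 0  0->0 ok
  [2] x  {0,2}  => 2  0->2 ok
  [3] x  {0,2}  => 0  2->0 ok
  [4] x  {0,2}  => 2  0->2 ok
  [5] z  {4}  => 4  2->4 ok
  [6] y  {3}  => 3  4->3 ok
  [7] x  {0,2}  => 0  3->0 ok
  [8] x  {0,2}  => 2  0->2 ok
  [9] y  {3}  => 3  2->3 ok
  [10] w  {1}  => 1  3->1 ok
  [11] y  {3}  => 3  1->3 ok
  [12] x  {0,2}  => 0  3->0 ok
  [13] x  {0,2}  => 2  0->2 ok
  [14] x  {0,2}  => 0  2->0 ok
  [15] x  {0,2}  => 0  0->0 ok
  [16] y  {3}  => 3  0->3 ok
  [17] x  {0,2}  => 2  3->2 ok
  [18] x  {0,2}  => 0  2->0 ok
  [19] y  {3}  => 3  0->3 ok
  [20] w  {1}  => 1  3->1 ok
  [21] w  {1}  => 1  1->1 ok
  [22] w  {1}  => 1  1->1 ok
  [23] y  {3}  => 3  1->3 ok
  [24] x  {0,2}  => 2  3->2 ok
  [25] y  {3}  => 3  2->3 ok
  [26] y  {3}  => 3  3->3 ok
  [27] x  {0,2}  => 0  3->0 ok
  [28] z  {4}  => 4  0->4 ok

0,0,2,0,2,4,3,0,2,3,1,3,0,2,0,0,3,2,0,3,1,1,1,3,2,3,3,0,4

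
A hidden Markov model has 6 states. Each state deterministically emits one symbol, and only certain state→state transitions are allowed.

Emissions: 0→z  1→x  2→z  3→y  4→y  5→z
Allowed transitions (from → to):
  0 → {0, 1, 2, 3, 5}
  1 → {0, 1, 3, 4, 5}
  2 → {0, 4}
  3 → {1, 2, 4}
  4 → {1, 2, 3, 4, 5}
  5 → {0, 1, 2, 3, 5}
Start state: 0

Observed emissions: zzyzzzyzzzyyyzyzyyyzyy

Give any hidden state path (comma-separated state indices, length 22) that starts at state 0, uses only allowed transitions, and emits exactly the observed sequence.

0,2,4,5,0,0,3,2,0,2,4,4,3,2,4,2,4,3,4,2,4,4

  [0] z  {0,2,5}  => 0  start
  [1] z  {0,2,5}  => 2  0->2 ok
  [2] y  {3,4}  => 4  2->4 ok
  [3] z  {0,2,5}  => 5  4->5 ok
  [4] z  {0,2,5}  => 0  5->0 ok
  [5] z  {0,2,5}  => 0  0->0 ok
  [6] y  {3,4}  => 3  0->3 ok
  [7] z  {0,2,5}  => 2  3->2 ok
  [8] z  {0,2,5}  => 0  2->0 ok
  [9] z  {0,2,5}  => 2  0->2 ok
  [10] y  {3,4}  => 4  2->4 ok
  [11] y  {3,4}  => 4  4->4 ok
  [12] y  {3,4}  => 3  4->3 ok
  [13] z  {0,2,5}  => 2  3->2 ok
  [14] y  {3,4}  => 4  2->4 ok
  [15] z  {0,2,5}  => 2  4->2 ok
  [16] y  {3,4}  => 4  2->4 ok
  [17] y  {3,4}  => 3  4->3 ok
  [18] y  {3,4}  => 4  3->4 ok
  [19] z  {0,2,5}  => 2  4->2 ok
  [20] y  {3,4}  => 4  2->4 ok
  [21] y  {3,4}  => 4  4->4 ok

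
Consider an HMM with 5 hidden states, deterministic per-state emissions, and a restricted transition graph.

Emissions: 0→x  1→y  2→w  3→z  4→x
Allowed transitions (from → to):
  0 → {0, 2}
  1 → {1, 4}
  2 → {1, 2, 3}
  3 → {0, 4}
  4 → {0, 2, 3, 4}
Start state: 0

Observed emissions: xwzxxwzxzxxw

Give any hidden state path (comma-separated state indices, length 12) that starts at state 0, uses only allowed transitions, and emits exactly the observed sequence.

0,2,3,0,0,2,3,4,3,4,0,2

  0: obs=x cand={0,4} pick 0 [start]
  1: obs=w cand={2} pick 2 [0->2 ok]
  2: obs=z cand={3} pick 3 [2->3 ok]
  3: obs=x cand={0,4} pick 0 [3->0 ok]
  4: obs=x cand={0,4} pick 0 [0->0 ok]
  5: obs=w cand={2} pick 2 [0->2 ok]
  6: obs=z cand={3} pick 3 [2->3 ok]
  7: obs=x cand={0,4} pick 4 [3->4 ok]
  8: obs=z cand={3} pick 3 [4->3 ok]
  9: obs=x cand={0,4} pick 4 [3->4 ok]
  10: obs=x cand={0,4} pick 0 [4->0 ok]
  11: obs=w cand={2} pick 2 [0->2 ok]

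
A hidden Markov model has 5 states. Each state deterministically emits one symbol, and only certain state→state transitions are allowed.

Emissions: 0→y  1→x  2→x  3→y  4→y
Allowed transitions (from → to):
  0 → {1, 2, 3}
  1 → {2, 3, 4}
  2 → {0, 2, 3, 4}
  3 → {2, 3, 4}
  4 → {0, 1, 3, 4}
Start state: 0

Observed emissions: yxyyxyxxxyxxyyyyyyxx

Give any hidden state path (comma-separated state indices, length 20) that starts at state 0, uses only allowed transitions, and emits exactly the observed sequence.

  0: obs=y cand={0,3,4} pick 0 [start]
  1: obs=x cand={1,2} pick 1 [0->1 ok]
  2: obs=y cand={0,3,4} pick 3 [1->3 ok]
  3: obs=y cand={0,3,4} pick 3 [3->3 ok]
  4: obs=x cand={1,2} pick 2 [3->2 ok]
  5: obs=y cand={0,3,4} pick 0 [2->0 ok]
  6: obs=x cand={1,2} pick 2 [0->2 ok]
  7: obs=x cand={1,2} pick 2 [2->2 ok]
  8: obs=x cand={1,2} pick 2 [2->2 ok]
  9: obs=y cand={0,3,4} pick 0 [2->0 ok]
  10: obs=x cand={1,2} pick 2 [0->2 ok]
  11: obs=x cand={1,2} pick 2 [2->2 ok]
  12: obs=y cand={0,3,4} pick 0 [2->0 ok]
  13: obs=y cand={0,3,4} pick 3 [0->3 ok]
  14: obs=y cand={0,3,4} pick 4 [3->4 ok]
  15: obs=y cand={0,3,4} pick 3 [4->3 ok]
  16: obs=y cand={0,3,4} pick 3 [3->3 ok]
  17: obs=y cand={0,3,4} pick 3 [3->3 ok]
  18: obs=x cand={1,2} pick 2 [3->2 ok]
  19: obs=x cand={1,2} pick 2 [2->2 ok]

0,1,3,3,2,0,2,2,2,0,2,2,0,3,4,3,3,3,2,2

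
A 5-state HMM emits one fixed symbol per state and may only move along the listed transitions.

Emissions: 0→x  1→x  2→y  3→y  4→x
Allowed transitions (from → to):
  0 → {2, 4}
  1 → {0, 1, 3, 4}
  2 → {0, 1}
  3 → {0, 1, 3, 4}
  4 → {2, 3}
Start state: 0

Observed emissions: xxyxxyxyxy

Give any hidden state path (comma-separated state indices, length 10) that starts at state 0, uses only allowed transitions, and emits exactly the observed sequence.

  t0 'x' -> {0,1,4}, take 0 (start)
  t1 'x' -> {0,1,4}, take 4 (0->4 ok)
  t2 'y' -> {2,3}, take 3 (4->3 ok)
  t3 'x' -> {0,1,4}, take 0 (3->0 ok)
  t4 'x' -> {0,1,4}, take 4 (0->4 ok)
  t5 'y' -> {2,3}, take 3 (4->3 ok)
  t6 'x' -> {0,1,4}, take 4 (3->4 ok)
  t7 'y' -> {2,3}, take 3 (4->3 ok)
  t8 'x' -> {0,1,4}, take 4 (3->4 ok)
  t9 'y' -> {2,3}, take 3 (4->3 ok)

0,4,3,0,4,3,4,3,4,3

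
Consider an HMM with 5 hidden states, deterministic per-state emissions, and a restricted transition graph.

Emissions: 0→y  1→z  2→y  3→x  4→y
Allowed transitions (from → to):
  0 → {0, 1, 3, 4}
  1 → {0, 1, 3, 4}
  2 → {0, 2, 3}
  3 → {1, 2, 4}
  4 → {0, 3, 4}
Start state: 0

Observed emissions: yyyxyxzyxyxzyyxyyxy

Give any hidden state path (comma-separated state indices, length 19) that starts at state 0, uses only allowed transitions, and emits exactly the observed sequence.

  0: obs=y cand={0,2,4} pick 0 [start]
  1: obs=y cand={0,2,4} pick 4 [0->4 ok]
  2: obs=y cand={0,2,4} pick 4 [4->4 ok]
  3: obs=x cand={3} pick 3 [4->3 ok]
  4: obs=y cand={0,2,4} pick 2 [3->2 ok]
  5: obs=x cand={3} pick 3 [2->3 ok]
  6: obs=z cand={1} pick 1 [3->1 ok]
  7: obs=y cand={0,2,4} pick 4 [1->4 ok]
  8: obs=x cand={3} pick 3 [4->3 ok]
  9: obs=y cand={0,2,4} pick 2 [3->2 ok]
  10: obs=x cand={3} pick 3 [2->3 ok]
  11: obs=z cand={1} pick 1 [3->1 ok]
  12: obs=y cand={0,2,4} pick 0 [1->0 ok]
  13: obs=y cand={0,2,4} pick 0 [0->0 ok]
  14: obs=x cand={3} pick 3 [0->3 ok]
  15: obs=y cand={0,2,4} pick 4 [3->4 ok]
  16: obs=y cand={0,2,4} pick 0 [4->0 ok]
  17: obs=x cand={3} pick 3 [0->3 ok]
  18: obs=y cand={0,2,4} pick 4 [3->4 ok]

0,4,4,3,2,3,1,4,3,2,3,1,0,0,3,4,0,3,4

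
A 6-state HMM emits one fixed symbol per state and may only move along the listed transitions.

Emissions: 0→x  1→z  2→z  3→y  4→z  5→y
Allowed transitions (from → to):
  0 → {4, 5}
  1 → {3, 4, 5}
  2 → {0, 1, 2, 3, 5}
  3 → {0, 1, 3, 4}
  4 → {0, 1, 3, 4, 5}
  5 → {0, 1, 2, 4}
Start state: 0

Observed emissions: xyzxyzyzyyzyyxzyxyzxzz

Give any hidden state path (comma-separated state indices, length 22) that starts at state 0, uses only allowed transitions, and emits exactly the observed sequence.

0,5,4,0,5,2,5,4,3,3,4,3,3,0,4,3,0,5,4,0,4,1

  pos 0: x in {0}, choose 0; start
  pos 1: y in {3,5}, choose 5; 0->5 ok
  pos 2: z in {1,2,4}, choose 4; 5->4 ok
  pos 3: x in {0}, choose 0; 4->0 ok
  pos 4: y in {3,5}, choose 5; 0->5 ok
  pos 5: z in {1,2,4}, choose 2; 5->2 ok
  pos 6: y in {3,5}, choose 5; 2->5 ok
  pos 7: z in {1,2,4}, choose 4; 5->4 ok
  pos 8: y in {3,5}, choose 3; 4->3 ok
  pos 9: y in {3,5}, choose 3; 3->3 ok
  pos 10: z in {1,2,4}, choose 4; 3->4 ok
  pos 11: y in {3,5}, choose 3; 4->3 ok
  pos 12: y in {3,5}, choose 3; 3->3 ok
  pos 13: x in {0}, choose 0; 3->0 ok
  pos 14: z in {1,2,4}, choose 4; 0->4 ok
  pos 15: y in {3,5}, choose 3; 4->3 ok
  pos 16: x in {0}, choose 0; 3->0 ok
  pos 17: y in {3,5}, choose 5; 0->5 ok
  pos 18: z in {1,2,4}, choose 4; 5->4 ok
  pos 19: x in {0}, choose 0; 4->0 ok
  pos 20: z in {1,2,4}, choose 4; 0->4 ok
  pos 21: z in {1,2,4}, choose 1; 4->1 ok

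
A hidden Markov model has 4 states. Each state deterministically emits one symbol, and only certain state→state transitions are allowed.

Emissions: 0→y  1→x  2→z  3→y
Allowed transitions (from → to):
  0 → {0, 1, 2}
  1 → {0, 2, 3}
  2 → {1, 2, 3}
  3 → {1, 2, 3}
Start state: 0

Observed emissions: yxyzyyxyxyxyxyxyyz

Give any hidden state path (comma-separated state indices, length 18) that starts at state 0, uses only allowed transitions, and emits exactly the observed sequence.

  pos 0: y in {0,3}, choose 0; start
  pos 1: x in {1}, choose 1; 0->1 ok
  pos 2: y in {0,3}, choose 0; 1->0 ok
  pos 3: z in {2}, choose 2; 0->2 ok
  pos 4: y in {0,3}, choose 3; 2->3 ok
  pos 5: y in {0,3}, choose 3; 3->3 ok
  pos 6: x in {1}, choose 1; 3->1 ok
  pos 7: y in {0,3}, choose 0; 1->0 ok
  pos 8: x in {1}, choose 1; 0->1 ok
  pos 9: y in {0,3}, choose 0; 1->0 ok
  pos 10: x in {1}, choose 1; 0->1 ok
  pos 11: y in {0,3}, choose 0; 1->0 ok
  pos 12: x in {1}, choose 1; 0->1 ok
  pos 13: y in {0,3}, choose 3; 1->3 ok
  pos 14: x in {1}, choose 1; 3->1 ok
  pos 15: y in {0,3}, choose 3; 1->3 ok
  pos 16: y in {0,3}, choose 3; 3->3 ok
  pos 17: z in {2}, choose 2; 3->2 ok

0,1,0,2,3,3,1,0,1,0,1,0,1,3,1,3,3,2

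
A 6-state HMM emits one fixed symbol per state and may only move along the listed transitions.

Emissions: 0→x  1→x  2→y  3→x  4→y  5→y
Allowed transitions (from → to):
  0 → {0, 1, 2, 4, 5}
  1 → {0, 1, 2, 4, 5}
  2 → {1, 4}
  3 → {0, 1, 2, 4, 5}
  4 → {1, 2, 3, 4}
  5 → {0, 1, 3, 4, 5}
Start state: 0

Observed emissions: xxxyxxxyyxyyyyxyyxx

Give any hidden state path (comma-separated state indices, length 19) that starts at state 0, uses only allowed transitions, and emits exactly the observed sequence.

0,0,0,5,3,1,0,4,4,1,5,4,4,4,1,4,4,1,0

  0: obs=x cand={0,1,3} pick 0 [start]
  1: obs=x cand={0,1,3} pick 0 [0->0 ok]
  2: obs=x cand={0,1,3} pick 0 [0->0 ok]
  3: obs=y cand={2,4,5} pick 5 [0->5 ok]
  4: obs=x cand={0,1,3} pick 3 [5->3 ok]
  5: obs=x cand={0,1,3} pick 1 [3->1 ok]
  6: obs=x cand={0,1,3} pick 0 [1->0 ok]
  7: obs=y cand={2,4,5} pick 4 [0->4 ok]
  8: obs=y cand={2,4,5} pick 4 [4->4 ok]
  9: obs=x cand={0,1,3} pick 1 [4->1 ok]
  10: obs=y cand={2,4,5} pick 5 [1->5 ok]
  11: obs=y cand={2,4,5} pick 4 [5->4 ok]
  12: obs=y cand={2,4,5} pick 4 [4->4 ok]
  13: obs=y cand={2,4,5} pick 4 [4->4 ok]
  14: obs=x cand={0,1,3} pick 1 [4->1 ok]
  15: obs=y cand={2,4,5} pick 4 [1->4 ok]
  16: obs=y cand={2,4,5} pick 4 [4->4 ok]
  17: obs=x cand={0,1,3} pick 1 [4->1 ok]
  18: obs=x cand={0,1,3} pick 0 [1->0 ok]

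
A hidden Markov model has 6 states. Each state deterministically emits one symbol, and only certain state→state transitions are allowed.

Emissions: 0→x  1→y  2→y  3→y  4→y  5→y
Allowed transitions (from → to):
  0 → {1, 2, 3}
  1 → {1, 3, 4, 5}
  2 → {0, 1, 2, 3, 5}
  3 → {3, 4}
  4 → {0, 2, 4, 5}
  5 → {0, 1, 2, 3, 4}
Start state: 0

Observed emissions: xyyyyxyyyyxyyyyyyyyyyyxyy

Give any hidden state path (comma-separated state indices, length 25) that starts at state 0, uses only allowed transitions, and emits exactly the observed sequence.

0,2,1,4,5,0,2,2,2,5,0,2,5,3,3,3,4,2,5,1,3,4,0,3,3

  pos 0: x in {0}, choose 0; start
  pos 1: y in {1,2,3,4,5}, choose 2; 0->2 ok
  pos 2: y in {1,2,3,4,5}, choose 1; 2->1 ok
  pos 3: y in {1,2,3,4,5}, choose 4; 1->4 ok
  pos 4: y in {1,2,3,4,5}, choose 5; 4->5 ok
  pos 5: x in {0}, choose 0; 5->0 ok
  pos 6: y in {1,2,3,4,5}, choose 2; 0->2 ok
  pos 7: y in {1,2,3,4,5}, choose 2; 2->2 ok
  pos 8: y in {1,2,3,4,5}, choose 2; 2->2 ok
  pos 9: y in {1,2,3,4,5}, choose 5; 2->5 ok
  pos 10: x in {0}, choose 0; 5->0 ok
  pos 11: y in {1,2,3,4,5}, choose 2; 0->2 ok
  pos 12: y in {1,2,3,4,5}, choose 5; 2->5 ok
  pos 13: y in {1,2,3,4,5}, choose 3; 5->3 ok
  pos 14: y in {1,2,3,4,5}, choose 3; 3->3 ok
  pos 15: y in {1,2,3,4,5}, choose 3; 3->3 ok
  pos 16: y in {1,2,3,4,5}, choose 4; 3->4 ok
  pos 17: y in {1,2,3,4,5}, choose 2; 4->2 ok
  pos 18: y in {1,2,3,4,5}, choose 5; 2->5 ok
  pos 19: y in {1,2,3,4,5}, choose 1; 5->1 ok
  pos 20: y in {1,2,3,4,5}, choose 3; 1->3 ok
  pos 21: y in {1,2,3,4,5}, choose 4; 3->4 ok
  pos 22: x in {0}, choose 0; 4->0 ok
  pos 23: y in {1,2,3,4,5}, choose 3; 0->3 ok
  pos 24: y in {1,2,3,4,5}, choose 3; 3->3 ok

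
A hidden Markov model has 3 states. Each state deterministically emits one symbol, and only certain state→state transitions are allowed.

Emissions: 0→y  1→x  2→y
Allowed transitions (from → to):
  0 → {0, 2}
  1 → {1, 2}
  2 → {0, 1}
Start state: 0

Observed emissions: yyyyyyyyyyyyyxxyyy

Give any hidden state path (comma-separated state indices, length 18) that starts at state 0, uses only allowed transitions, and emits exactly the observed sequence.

  t0 'y' -> {0,2}, take 0 (start)
  t1 'y' -> {0,2}, take 2 (0->2 ok)
  t2 'y' -> {0,2}, take 0 (2->0 ok)
  t3 'y' -> {0,2}, take 2 (0->2 ok)
  t4 'y' -> {0,2}, take 0 (2->0 ok)
  t5 'y' -> {0,2}, take 2 (0->2 ok)
  t6 'y' -> {0,2}, take 0 (2->0 ok)
  t7 'y' -> {0,2}, take 0 (0->0 ok)
  t8 'y' -> {0,2}, take 0 (0->0 ok)
  t9 'y' -> {0,2}, take 2 (0->2 ok)
  t10 'y' -> {0,2}, take 0 (2->0 ok)
  t11 'y' -> {0,2}, take 0 (0->0 ok)
  t12 'y' -> {0,2}, take 2 (0->2 ok)
  t13 'x' -> {1}, take 1 (2->1 ok)
  t14 'x' -> {1}, take 1 (1->1 ok)
  t15 'y' -> {0,2}, take 2 (1->2 ok)
  t16 'y' -> {0,2}, take 0 (2->0 ok)
  t17 'y' -> {0,2}, take 2 (0->2 ok)

0,2,0,2,0,2,0,0,0,2,0,0,2,1,1,2,0,2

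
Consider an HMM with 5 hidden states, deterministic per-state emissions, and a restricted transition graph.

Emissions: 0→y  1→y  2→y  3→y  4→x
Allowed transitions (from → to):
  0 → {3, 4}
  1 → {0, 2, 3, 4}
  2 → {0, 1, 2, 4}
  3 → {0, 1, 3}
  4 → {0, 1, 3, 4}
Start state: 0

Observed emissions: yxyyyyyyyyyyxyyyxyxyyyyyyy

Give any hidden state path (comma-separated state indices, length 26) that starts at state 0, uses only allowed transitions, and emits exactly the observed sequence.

  t0 'y' -> {0,1,2,3}, take 0 (start)
  t1 'x' -> {4}, take 4 (0->4 ok)
  t2 'y' -> {0,1,2,3}, take 1 (4->1 ok)
  t3 'y' -> {0,1,2,3}, take 3 (1->3 ok)
  t4 'y' -> {0,1,2,3}, take 3 (3->3 ok)
  t5 'y' -> {0,1,2,3}, take 1 (3->1 ok)
  t6 'y' -> {0,1,2,3}, take 0 (1->0 ok)
  t7 'y' -> {0,1,2,3}, take 3 (0->3 ok)
  t8 'y' -> {0,1,2,3}, take 1 (3->1 ok)
  t9 'y' -> {0,1,2,3}, take 3 (1->3 ok)
  t10 'y' -> {0,1,2,3}, take 1 (3->1 ok)
  t11 'y' -> {0,1,2,3}, take 0 (1->0 ok)
  t12 'x' -> {4}, take 4 (0->4 ok)
  t13 'y' -> {0,1,2,3}, take 0 (4->0 ok)
  t14 'y' -> {0,1,2,3}, take 3 (0->3 ok)
  t15 'y' -> {0,1,2,3}, take 1 (3->1 ok)
  t16 'x' -> {4}, take 4 (1->4 ok)
  t17 'y' -> {0,1,2,3}, take 1 (4->1 ok)
  t18 'x' -> {4}, take 4 (1->4 ok)
  t19 'y' -> {0,1,2,3}, take 0 (4->0 ok)
  t20 'y' -> {0,1,2,3}, take 3 (0->3 ok)
  t21 'y' -> {0,1,2,3}, take 3 (3->3 ok)
  t22 'y' -> {0,1,2,3}, take 0 (3->0 ok)
  t23 'y' -> {0,1,2,3}, take 3 (0->3 ok)
  t24 'y' -> {0,1,2,3}, take 1 (3->1 ok)
  t25 'y' -> {0,1,2,3}, take 0 (1->0 ok)

0,4,1,3,3,1,0,3,1,3,1,0,4,0,3,1,4,1,4,0,3,3,0,3,1,0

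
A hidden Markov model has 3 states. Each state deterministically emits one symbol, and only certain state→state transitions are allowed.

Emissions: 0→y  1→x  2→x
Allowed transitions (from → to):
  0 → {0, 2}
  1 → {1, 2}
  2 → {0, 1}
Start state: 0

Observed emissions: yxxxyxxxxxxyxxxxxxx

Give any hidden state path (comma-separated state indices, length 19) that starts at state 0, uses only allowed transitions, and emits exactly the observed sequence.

0,2,1,2,0,2,1,1,2,1,2,0,2,1,2,1,1,2,1

  t0 'y' -> {0}, take 0 (start)
  t1 'x' -> {1,2}, take 2 (0->2 ok)
  t2 'x' -> {1,2}, take 1 (2->1 ok)
  t3 'x' -> {1,2}, take 2 (1->2 ok)
  t4 'y' -> {0}, take 0 (2->0 ok)
  t5 'x' -> {1,2}, take 2 (0->2 ok)
  t6 'x' -> {1,2}, take 1 (2->1 ok)
  t7 'x' -> {1,2}, take 1 (1->1 ok)
  t8 'x' -> {1,2}, take 2 (1->2 ok)
  t9 'x' -> {1,2}, take 1 (2->1 ok)
  t10 'x' -> {1,2}, take 2 (1->2 ok)
  t11 'y' -> {0}, take 0 (2->0 ok)
  t12 'x' -> {1,2}, take 2 (0->2 ok)
  t13 'x' -> {1,2}, take 1 (2->1 ok)
  t14 'x' -> {1,2}, take 2 (1->2 ok)
  t15 'x' -> {1,2}, take 1 (2->1 ok)
  t16 'x' -> {1,2}, take 1 (1->1 ok)
  t17 'x' -> {1,2}, take 2 (1->2 ok)
  t18 'x' -> {1,2}, take 1 (2->1 ok)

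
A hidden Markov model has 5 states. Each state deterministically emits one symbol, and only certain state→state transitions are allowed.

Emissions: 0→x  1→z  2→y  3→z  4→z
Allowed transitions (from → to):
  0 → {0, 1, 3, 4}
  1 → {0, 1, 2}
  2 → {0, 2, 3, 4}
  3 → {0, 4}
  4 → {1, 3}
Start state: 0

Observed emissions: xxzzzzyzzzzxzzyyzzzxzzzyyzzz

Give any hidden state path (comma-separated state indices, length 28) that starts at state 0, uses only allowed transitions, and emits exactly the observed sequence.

0,0,3,4,1,1,2,3,4,1,1,0,4,1,2,2,3,4,3,0,4,1,1,2,2,4,1,1

  [0] x  {0}  => 0  start
  [1] x  {0}  => 0  0->0 ok
  [2] z  {1,3,4}  => 3  0->3 ok
  [3] z  {1,3,4}  => 4  3->4 ok
  [4] z  {1,3,4}  => 1  4->1 ok
  [5] z  {1,3,4}  => 1  1->1 ok
  [6] y  {2}  => 2  1->2 ok
  [7] z  {1,3,4}  => 3  2->3 ok
  [8] z  {1,3,4}  => 4  3->4 ok
  [9] z  {1,3,4}  => 1  4->1 ok
  [10] z  {1,3,4}  => 1  1->1 ok
  [11] x  {0}  => 0  1->0 ok
  [12] z  {1,3,4}  => 4  0->4 ok
  [13] z  {1,3,4}  => 1  4->1 ok
  [14] y  {2}  => 2  1->2 ok
  [15] y  {2}  => 2  2->2 ok
  [16] z  {1,3,4}  => 3  2->3 ok
  [17] z  {1,3,4}  => 4  3->4 ok
  [18] z  {1,3,4}  => 3  4->3 ok
  [19] x  {0}  => 0  3->0 ok
  [20] z  {1,3,4}  => 4  0->4 ok
  [21] z  {1,3,4}  => 1  4->1 ok
  [22] z  {1,3,4}  => 1  1->1 ok
  [23] y  {2}  => 2  1->2 ok
  [24] y  {2}  => 2  2->2 ok
  [25] z  {1,3,4}  => 4  2->4 ok
  [26] z  {1,3,4}  => 1  4->1 ok
  [27] z  {1,3,4}  => 1  1->1 ok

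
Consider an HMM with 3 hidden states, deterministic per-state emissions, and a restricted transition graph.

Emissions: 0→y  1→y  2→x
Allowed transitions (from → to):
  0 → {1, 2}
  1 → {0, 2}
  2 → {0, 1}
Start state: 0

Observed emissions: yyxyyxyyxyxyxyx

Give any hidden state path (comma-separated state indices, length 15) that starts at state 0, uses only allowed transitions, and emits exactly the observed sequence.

0,1,2,0,1,2,0,1,2,1,2,0,2,1,2

  [0] y  {0,1}  => 0  start
  [1] y  {0,1}  => 1  0->1 ok
  [2] x  {2}  => 2  1->2 ok
  [3] y  {0,1}  => 0  2->0 ok
  [4] y  {0,1}  => 1  0->1 ok
  [5] x  {2}  => 2  1->2 ok
  [6] y  {0,1}  => 0  2->0 ok
  [7] y  {0,1}  => 1  0->1 ok
  [8] x  {2}  => 2  1->2 ok
  [9] y  {0,1}  => 1  2->1 ok
  [10] x  {2}  => 2  1->2 ok
  [11] y  {0,1}  => 0  2->0 ok
  [12] x  {2}  => 2  0->2 ok
  [13] y  {0,1}  => 1  2->1 ok
  [14] x  {2}  => 2  1->2 ok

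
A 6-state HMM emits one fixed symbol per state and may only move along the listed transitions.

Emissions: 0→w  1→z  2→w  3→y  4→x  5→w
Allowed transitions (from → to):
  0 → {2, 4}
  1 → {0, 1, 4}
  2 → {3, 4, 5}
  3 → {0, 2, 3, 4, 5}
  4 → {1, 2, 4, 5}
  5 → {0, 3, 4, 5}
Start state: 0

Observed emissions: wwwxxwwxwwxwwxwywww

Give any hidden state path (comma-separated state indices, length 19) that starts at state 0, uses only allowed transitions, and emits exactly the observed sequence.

  t0 'w' -> {0,2,5}, take 0 (start)
  t1 'w' -> {0,2,5}, take 2 (0->2 ok)
  t2 'w' -> {0,2,5}, take 5 (2->5 ok)
  t3 'x' -> {4}, take 4 (5->4 ok)
  t4 'x' -> {4}, take 4 (4->4 ok)
  t5 'w' -> {0,2,5}, take 5 (4->5 ok)
  t6 'w' -> {0,2,5}, take 0 (5->0 ok)
  t7 'x' -> {4}, take 4 (0->4 ok)
  t8 'w' -> {0,2,5}, take 2 (4->2 ok)
  t9 'w' -> {0,2,5}, take 5 (2->5 ok)
  t10 'x' -> {4}, take 4 (5->4 ok)
  t11 'w' -> {0,2,5}, take 5 (4->5 ok)
  t12 'w' -> {0,2,5}, take 5 (5->5 ok)
  t13 'x' -> {4}, take 4 (5->4 ok)
  t14 'w' -> {0,2,5}, take 2 (4->2 ok)
  t15 'y' -> {3}, take 3 (2->3 ok)
  t16 'w' -> {0,2,5}, take 5 (3->5 ok)
  t17 'w' -> {0,2,5}, take 5 (5->5 ok)
  t18 'w' -> {0,2,5}, take 5 (5->5 ok)

0,2,5,4,4,5,0,4,2,5,4,5,5,4,2,3,5,5,5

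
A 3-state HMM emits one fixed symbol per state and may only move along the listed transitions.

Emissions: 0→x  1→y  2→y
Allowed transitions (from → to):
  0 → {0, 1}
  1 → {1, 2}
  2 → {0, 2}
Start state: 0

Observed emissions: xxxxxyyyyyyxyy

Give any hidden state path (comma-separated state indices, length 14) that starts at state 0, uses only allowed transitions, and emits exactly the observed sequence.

0,0,0,0,0,1,1,1,1,1,2,0,1,2

  t0 'x' -> {0}, take 0 (start)
  t1 'x' -> {0}, take 0 (0->0 ok)
  t2 'x' -> {0}, take 0 (0->0 ok)
  t3 'x' -> {0}, take 0 (0->0 ok)
  t4 'x' -> {0}, take 0 (0->0 ok)
  t5 'y' -> {1,2}, take 1 (0->1 ok)
  t6 'y' -> {1,2}, take 1 (1->1 ok)
  t7 'y' -> {1,2}, take 1 (1->1 ok)
  t8 'y' -> {1,2}, take 1 (1->1 ok)
  t9 'y' -> {1,2}, take 1 (1->1 ok)
  t10 'y' -> {1,2}, take 2 (1->2 ok)
  t11 'x' -> {0}, take 0 (2->0 ok)
  t12 'y' -> {1,2}, take 1 (0->1 ok)
  t13 'y' -> {1,2}, take 2 (1->2 ok)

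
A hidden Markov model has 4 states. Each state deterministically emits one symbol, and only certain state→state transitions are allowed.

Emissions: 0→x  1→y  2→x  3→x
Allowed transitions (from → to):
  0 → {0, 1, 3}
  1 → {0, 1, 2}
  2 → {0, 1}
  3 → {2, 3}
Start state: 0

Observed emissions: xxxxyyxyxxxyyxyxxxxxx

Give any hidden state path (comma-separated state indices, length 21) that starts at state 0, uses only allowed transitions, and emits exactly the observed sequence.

0,3,3,2,1,1,2,1,0,0,0,1,1,2,1,0,0,3,2,0,3

  0: obs=x cand={0,2,3} pick 0 [start]
  1: obs=x cand={0,2,3} pick 3 [0->3 ok]
  2: obs=x cand={0,2,3} pick 3 [3->3 ok]
  3: obs=x cand={0,2,3} pick 2 [3->2 ok]
  4: obs=y cand={1} pick 1 [2->1 ok]
  5: obs=y cand={1} pick 1 [1->1 ok]
  6: obs=x cand={0,2,3} pick 2 [1->2 ok]
  7: obs=y cand={1} pick 1 [2->1 ok]
  8: obs=x cand={0,2,3} pick 0 [1->0 ok]
  9: obs=x cand={0,2,3} pick 0 [0->0 ok]
  10: obs=x cand={0,2,3} pick 0 [0->0 ok]
  11: obs=y cand={1} pick 1 [0->1 ok]
  12: obs=y cand={1} pick 1 [1->1 ok]
  13: obs=x cand={0,2,3} pick 2 [1->2 ok]
  14: obs=y cand={1} pick 1 [2->1 ok]
  15: obs=x cand={0,2,3} pick 0 [1->0 ok]
  16: obs=x cand={0,2,3} pick 0 [0->0 ok]
  17: obs=x cand={0,2,3} pick 3 [0->3 ok]
  18: obs=x cand={0,2,3} pick 2 [3->2 ok]
  19: obs=x cand={0,2,3} pick 0 [2->0 ok]
  20: obs=x cand={0,2,3} pick 3 [0->3 ok]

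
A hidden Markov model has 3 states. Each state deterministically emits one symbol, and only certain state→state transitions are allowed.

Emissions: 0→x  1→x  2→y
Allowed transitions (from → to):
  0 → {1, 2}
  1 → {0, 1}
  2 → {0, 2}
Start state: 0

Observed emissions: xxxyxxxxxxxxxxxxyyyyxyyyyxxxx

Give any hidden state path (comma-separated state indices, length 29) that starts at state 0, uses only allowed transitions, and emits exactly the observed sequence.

0,1,0,2,0,1,1,1,1,1,0,1,1,1,1,0,2,2,2,2,0,2,2,2,2,0,1,0,1

  pos 0: x in {0,1}, choose 0; start
  pos 1: x in {0,1}, choose 1; 0->1 ok
  pos 2: x in {0,1}, choose 0; 1->0 ok
  pos 3: y in {2}, choose 2; 0->2 ok
  pos 4: x in {0,1}, choose 0; 2->0 ok
  pos 5: x in {0,1}, choose 1; 0->1 ok
  pos 6: x in {0,1}, choose 1; 1->1 ok
  pos 7: x in {0,1}, choose 1; 1->1 ok
  pos 8: x in {0,1}, choose 1; 1->1 ok
  pos 9: x in {0,1}, choose 1; 1->1 ok
  pos 10: x in {0,1}, choose 0; 1->0 ok
  pos 11: x in {0,1}, choose 1; 0->1 ok
  pos 12: x in {0,1}, choose 1; 1->1 ok
  pos 13: x in {0,1}, choose 1; 1->1 ok
  pos 14: x in {0,1}, choose 1; 1->1 ok
  pos 15: x in {0,1}, choose 0; 1->0 ok
  pos 16: y in {2}, choose 2; 0->2 ok
  pos 17: y in {2}, choose 2; 2->2 ok
  pos 18: y in {2}, choose 2; 2->2 ok
  pos 19: y in {2}, choose 2; 2->2 ok
  pos 20: x in {0,1}, choose 0; 2->0 ok
  pos 21: y in {2}, choose 2; 0->2 ok
  pos 22: y in {2}, choose 2; 2->2 ok
  pos 23: y in {2}, choose 2; 2->2 ok
  pos 24: y in {2}, choose 2; 2->2 ok
  pos 25: x in {0,1}, choose 0; 2->0 ok
  pos 26: x in {0,1}, choose 1; 0->1 ok
  pos 27: x in {0,1}, choose 0; 1->0 ok
  pos 28: x in {0,1}, choose 1; 0->1 ok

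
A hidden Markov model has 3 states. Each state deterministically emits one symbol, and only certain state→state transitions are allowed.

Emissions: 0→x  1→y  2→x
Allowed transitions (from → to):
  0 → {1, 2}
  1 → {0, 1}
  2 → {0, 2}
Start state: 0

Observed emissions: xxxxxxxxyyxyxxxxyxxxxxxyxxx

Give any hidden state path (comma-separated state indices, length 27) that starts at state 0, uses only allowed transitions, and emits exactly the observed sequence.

  [0] x  {0,2}  => 0  start
  [1] x  {0,2}  => 2  0->2 ok
  [2] x  {0,2}  => 2  2->2 ok
  [3] x  {0,2}  => 2  2->2 ok
  [4] x  {0,2}  => 2  2->2 ok
  [5] x  {0,2}  => 2  2->2 ok
  [6] x  {0,2}  => 2  2->2 ok
  [7] x  {0,2}  => 0  2->0 ok
  [8] y  {1}  => 1  0->1 ok
  [9] y  {1}  => 1  1->1 ok
  [10] x  {0,2}  => 0  1->0 ok
  [11] y  {1}  => 1  0->1 ok
  [12] x  {0,2}  => 0  1->0 ok
  [13] x  {0,2}  => 2  0->2 ok
  [14] x  {0,2}  => 2  2->2 ok
  [15] x  {0,2}  => 0  2->0 ok
  [16] y  {1}  => 1  0->1 ok
  [17] x  {0,2}  => 0  1->0 ok
  [18] x  {0,2}  => 2  0->2 ok
  [19] x  {0,2}  => 0  2->0 ok
  [20] x  {0,2}  => 2  0->2 ok
  [21] x  {0,2}  => 2  2->2 ok
  [22] x  {0,2}  => 0  2->0 ok
  [23] y  {1}  => 1  0->1 ok
  [24] x  {0,2}  => 0  1->0 ok
  [25] x  {0,2}  => 2  0->2 ok
  [26] x  {0,2}  => 2  2->2 ok

0,2,2,2,2,2,2,0,1,1,0,1,0,2,2,0,1,0,2,0,2,2,0,1,0,2,2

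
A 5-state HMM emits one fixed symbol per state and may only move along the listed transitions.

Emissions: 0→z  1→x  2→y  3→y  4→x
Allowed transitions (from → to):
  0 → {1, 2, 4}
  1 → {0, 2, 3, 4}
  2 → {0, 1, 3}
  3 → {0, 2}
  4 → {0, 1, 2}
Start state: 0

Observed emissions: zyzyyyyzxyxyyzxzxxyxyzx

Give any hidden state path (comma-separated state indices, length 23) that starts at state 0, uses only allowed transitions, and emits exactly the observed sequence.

  t0 'z' -> {0}, take 0 (start)
  t1 'y' -> {2,3}, take 2 (0->2 ok)
  t2 'z' -> {0}, take 0 (2->0 ok)
  t3 'y' -> {2,3}, take 2 (0->2 ok)
  t4 'y' -> {2,3}, take 3 (2->3 ok)
  t5 'y' -> {2,3}, take 2 (3->2 ok)
  t6 'y' -> {2,3}, take 3 (2->3 ok)
  t7 'z' -> {0}, take 0 (3->0 ok)
  t8 'x' -> {1,4}, take 4 (0->4 ok)
  t9 'y' -> {2,3}, take 2 (4->2 ok)
  t10 'x' -> {1,4}, take 1 (2->1 ok)
  t11 'y' -> {2,3}, take 3 (1->3 ok)
  t12 'y' -> {2,3}, take 2 (3->2 ok)
  t13 'z' -> {0}, take 0 (2->0 ok)
  t14 'x' -> {1,4}, take 4 (0->4 ok)
  t15 'z' -> {0}, take 0 (4->0 ok)
  t16 'x' -> {1,4}, take 4 (0->4 ok)
  t17 'x' -> {1,4}, take 1 (4->1 ok)
  t18 'y' -> {2,3}, take 2 (1->2 ok)
  t19 'x' -> {1,4}, take 1 (2->1 ok)
  t20 'y' -> {2,3}, take 3 (1->3 ok)
  t21 'z' -> {0}, take 0 (3->0 ok)
  t22 'x' -> {1,4}, take 4 (0->4 ok)

0,2,0,2,3,2,3,0,4,2,1,3,2,0,4,0,4,1,2,1,3,0,4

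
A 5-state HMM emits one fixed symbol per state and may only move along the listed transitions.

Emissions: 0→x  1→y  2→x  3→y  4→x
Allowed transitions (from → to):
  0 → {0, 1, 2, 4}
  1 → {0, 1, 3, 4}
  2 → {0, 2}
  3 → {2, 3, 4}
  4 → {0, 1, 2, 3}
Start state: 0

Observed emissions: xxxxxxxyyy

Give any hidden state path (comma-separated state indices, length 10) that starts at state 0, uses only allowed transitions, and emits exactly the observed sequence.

0,2,0,2,0,2,0,1,3,3

  pos 0: x in {0,2,4}, choose 0; start
  pos 1: x in {0,2,4}, choose 2; 0->2 ok
  pos 2: x in {0,2,4}, choose 0; 2->0 ok
  pos 3: x in {0,2,4}, choose 2; 0->2 ok
  pos 4: x in {0,2,4}, choose 0; 2->0 ok
  pos 5: x in {0,2,4}, choose 2; 0->2 ok
  pos 6: x in {0,2,4}, choose 0; 2->0 ok
  pos 7: y in {1,3}, choose 1; 0->1 ok
  pos 8: y in {1,3}, choose 3; 1->3 ok
  pos 9: y in {1,3}, choose 3; 3->3 ok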